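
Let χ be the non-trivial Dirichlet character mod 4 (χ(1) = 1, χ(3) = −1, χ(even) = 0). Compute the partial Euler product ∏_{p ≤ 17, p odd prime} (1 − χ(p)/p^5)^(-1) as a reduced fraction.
∏ = 995046576444811700184375/998883930440647295664128

The odd primes p ≤ 17 are [3, 5, 7, 11, 13, 17]. For each, χ(p) = 1 if p ≡ 1 mod 4, χ(p) = −1 if p ≡ 3 mod 4. Taking (1 − χ(p)/p^5)^(-1) = p^5/(p^5 − χ(p)): (1 − (-1)/3^5)^(-1) · (1 − (1)/5^5)^(-1) · (1 − (-1)/7^5)^(-1) · (1 − (-1)/11^5)^(-1) · (1 − (1)/13^5)^(-1) · (1 − (1)/17^5)^(-1) = 995046576444811700184375/998883930440647295664128.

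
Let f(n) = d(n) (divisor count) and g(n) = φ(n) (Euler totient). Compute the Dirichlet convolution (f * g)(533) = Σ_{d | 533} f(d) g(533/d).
(d * φ)(533) = 588

Divisors of 533: [1, 13, 41, 533]. For each d | 533:
  d = 1: d(1) · φ(533/1) = 1 · 480 = 480
  d = 13: d(13) · φ(533/13) = 2 · 40 = 80
  d = 41: d(41) · φ(533/41) = 2 · 12 = 24
  d = 533: d(533) · φ(533/533) = 4 · 1 = 4
Summing: (d * φ)(533) = 480 + 80 + 24 + 4 = 588.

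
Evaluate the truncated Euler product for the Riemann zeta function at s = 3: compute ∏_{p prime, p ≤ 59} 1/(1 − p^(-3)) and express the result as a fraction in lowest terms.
∏ = 115000146464778681614198126342037237932886401/95672294696528702067767313816624165235458048

The primes p ≤ 59 are [2, 3, 5, 7, 11, 13, 17, 19, 23, 29, 31, 37, 41, 43, 47, 53, 59]. For each prime, (1 − 1/p^3)^(-1) = p^3 / (p^3 − 1). The product is (1 − 1/2^3)^(-1), (1 − 1/3^3)^(-1), (1 − 1/5^3)^(-1), (1 − 1/7^3)^(-1), (1 − 1/11^3)^(-1), (1 − 1/13^3)^(-1), (1 − 1/17^3)^(-1), (1 − 1/19^3)^(-1), (1 − 1/23^3)^(-1), (1 − 1/29^3)^(-1), (1 − 1/31^3)^(-1), (1 − 1/37^3)^(-1), (1 − 1/41^3)^(-1), (1 − 1/43^3)^(-1), (1 − 1/47^3)^(-1), (1 − 1/53^3)^(-1), (1 − 1/59^3)^(-1) = ∏ p^3 / (p^3 − 1) = 115000146464778681614198126342037237932886401/95672294696528702067767313816624165235458048.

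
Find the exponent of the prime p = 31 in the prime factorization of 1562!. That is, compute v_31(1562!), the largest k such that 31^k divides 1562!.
v_31(1562!) = 51

Legendre's formula: v_p(n!) = Σ_{k ≥ 1} ⌊n / p^k⌋. For p = 31, n = 1562, the terms are:
  ⌊1562/31^1⌋ = ⌊1562/31⌋ = 50
  ⌊1562/31^2⌋ = ⌊1562/961⌋ = 1
(the next term ⌊1562/31^3⌋ = 0, terminating the sum). Summing: v_31(1562!) = 50 + 1 = 51.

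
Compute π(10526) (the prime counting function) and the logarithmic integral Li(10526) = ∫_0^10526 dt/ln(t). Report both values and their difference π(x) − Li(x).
π(10526) = 1286;  Li(10526) ≈ 1303.09;  π(x) − Li(x) ≈ -17.09.

Direct count of primes ≤ 10526 gives π(10526) = 1286. Numerical evaluation of the logarithmic integral gives Li(10526) ≈ 1303.09. The difference π(x) − Li(x) ≈ -17.09 is typically negative for small/moderate x (Li(x) overestimates), though Littlewood's theorem shows this sign changes infinitely often.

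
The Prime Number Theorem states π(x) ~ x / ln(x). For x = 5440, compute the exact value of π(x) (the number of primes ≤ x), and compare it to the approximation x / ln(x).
π(5440) = 718;  x/ln(x) ≈ 632.45;  relative error ≈ 11.92%.

Directly count primes up to 5440: π(5440) = 718. The PNT approximation gives 5440/ln(5440) ≈ 5440/8.60153 ≈ 632.45. Relative error (π(x) − x/ln(x)) / π(x) ≈ 11.92%; the approximation is known to undercount slightly (Li(x) is a better estimate).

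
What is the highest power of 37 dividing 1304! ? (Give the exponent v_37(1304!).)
v_37(1304!) = 35

Legendre's formula: v_p(n!) = Σ_{k ≥ 1} ⌊n / p^k⌋. For p = 37, n = 1304, the terms are:
  ⌊1304/37^1⌋ = ⌊1304/37⌋ = 35
(the next term ⌊1304/37^2⌋ = 0, terminating the sum). Summing: v_37(1304!) = 35 = 35.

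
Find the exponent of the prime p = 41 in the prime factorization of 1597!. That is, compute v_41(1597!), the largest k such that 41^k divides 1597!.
v_41(1597!) = 38

Legendre's formula: v_p(n!) = Σ_{k ≥ 1} ⌊n / p^k⌋. For p = 41, n = 1597, the terms are:
  ⌊1597/41^1⌋ = ⌊1597/41⌋ = 38
(the next term ⌊1597/41^2⌋ = 0, terminating the sum). Summing: v_41(1597!) = 38 = 38.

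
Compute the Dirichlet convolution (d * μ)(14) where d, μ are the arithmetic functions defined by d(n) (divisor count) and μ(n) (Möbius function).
(d * μ)(14) = 1

Divisors of 14: [1, 2, 7, 14]. For each d | 14:
  d = 1: d(1) · μ(14/1) = 1 · 1 = 1
  d = 2: d(2) · μ(14/2) = 2 · -1 = -2
  d = 7: d(7) · μ(14/7) = 2 · -1 = -2
  d = 14: d(14) · μ(14/14) = 4 · 1 = 4
Summing: (d * μ)(14) = 1 + -2 + -2 + 4 = 1.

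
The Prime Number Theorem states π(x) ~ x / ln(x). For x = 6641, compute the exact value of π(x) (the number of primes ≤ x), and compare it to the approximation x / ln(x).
π(6641) = 856;  x/ln(x) ≈ 754.57;  relative error ≈ 11.85%.

Directly count primes up to 6641: π(6641) = 856. The PNT approximation gives 6641/ln(6641) ≈ 6641/8.80102 ≈ 754.57. Relative error (π(x) − x/ln(x)) / π(x) ≈ 11.85%; the approximation is known to undercount slightly (Li(x) is a better estimate).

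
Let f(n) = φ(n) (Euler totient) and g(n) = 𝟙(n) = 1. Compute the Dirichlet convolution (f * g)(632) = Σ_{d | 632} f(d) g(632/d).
(φ * 𝟙)(632) = 632

Divisors of 632: [1, 2, 4, 8, 79, 158, 316, 632]. For each d | 632:
  d = 1: φ(1) · 𝟙(632/1) = 1 · 1 = 1
  d = 2: φ(2) · 𝟙(632/2) = 1 · 1 = 1
  d = 4: φ(4) · 𝟙(632/4) = 2 · 1 = 2
  d = 8: φ(8) · 𝟙(632/8) = 4 · 1 = 4
  d = 79: φ(79) · 𝟙(632/79) = 78 · 1 = 78
  d = 158: φ(158) · 𝟙(632/158) = 78 · 1 = 78
  d = 316: φ(316) · 𝟙(632/316) = 156 · 1 = 156
  d = 632: φ(632) · 𝟙(632/632) = 312 · 1 = 312
Summing: (φ * 𝟙)(632) = 1 + 1 + 2 + 4 + 78 + 78 + 156 + 312 = 632.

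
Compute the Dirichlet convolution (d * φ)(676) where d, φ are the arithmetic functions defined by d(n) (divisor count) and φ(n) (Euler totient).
(d * φ)(676) = 1281

Divisors of 676: [1, 2, 4, 13, 26, 52, 169, 338, 676]. For each d | 676:
  d = 1: d(1) · φ(676/1) = 1 · 312 = 312
  d = 2: d(2) · φ(676/2) = 2 · 156 = 312
  d = 4: d(4) · φ(676/4) = 3 · 156 = 468
  d = 13: d(13) · φ(676/13) = 2 · 24 = 48
  d = 26: d(26) · φ(676/26) = 4 · 12 = 48
  d = 52: d(52) · φ(676/52) = 6 · 12 = 72
  d = 169: d(169) · φ(676/169) = 3 · 2 = 6
  d = 338: d(338) · φ(676/338) = 6 · 1 = 6
  d = 676: d(676) · φ(676/676) = 9 · 1 = 9
Summing: (d * φ)(676) = 312 + 312 + 468 + 48 + 48 + 72 + 6 + 6 + 9 = 1281.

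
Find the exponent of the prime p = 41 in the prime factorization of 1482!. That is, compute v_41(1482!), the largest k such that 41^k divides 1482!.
v_41(1482!) = 36

Legendre's formula: v_p(n!) = Σ_{k ≥ 1} ⌊n / p^k⌋. For p = 41, n = 1482, the terms are:
  ⌊1482/41^1⌋ = ⌊1482/41⌋ = 36
(the next term ⌊1482/41^2⌋ = 0, terminating the sum). Summing: v_41(1482!) = 36 = 36.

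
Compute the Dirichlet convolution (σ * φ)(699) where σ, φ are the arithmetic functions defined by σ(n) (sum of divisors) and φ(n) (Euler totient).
(σ * φ)(699) = 2796

Divisors of 699: [1, 3, 233, 699]. For each d | 699:
  d = 1: σ(1) · φ(699/1) = 1 · 464 = 464
  d = 3: σ(3) · φ(699/3) = 4 · 232 = 928
  d = 233: σ(233) · φ(699/233) = 234 · 2 = 468
  d = 699: σ(699) · φ(699/699) = 936 · 1 = 936
Summing: (σ * φ)(699) = 464 + 928 + 468 + 936 = 2796.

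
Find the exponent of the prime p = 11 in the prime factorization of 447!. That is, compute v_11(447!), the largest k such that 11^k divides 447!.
v_11(447!) = 43

Legendre's formula: v_p(n!) = Σ_{k ≥ 1} ⌊n / p^k⌋. For p = 11, n = 447, the terms are:
  ⌊447/11^1⌋ = ⌊447/11⌋ = 40
  ⌊447/11^2⌋ = ⌊447/121⌋ = 3
(the next term ⌊447/11^3⌋ = 0, terminating the sum). Summing: v_11(447!) = 40 + 3 = 43.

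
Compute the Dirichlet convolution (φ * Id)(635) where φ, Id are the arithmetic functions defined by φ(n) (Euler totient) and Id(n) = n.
(φ * Id)(635) = 2277

Divisors of 635: [1, 5, 127, 635]. For each d | 635:
  d = 1: φ(1) · Id(635/1) = 1 · 635 = 635
  d = 5: φ(5) · Id(635/5) = 4 · 127 = 508
  d = 127: φ(127) · Id(635/127) = 126 · 5 = 630
  d = 635: φ(635) · Id(635/635) = 504 · 1 = 504
Summing: (φ * Id)(635) = 635 + 508 + 630 + 504 = 2277.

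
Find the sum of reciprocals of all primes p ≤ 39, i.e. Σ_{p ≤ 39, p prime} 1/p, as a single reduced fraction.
Σ 1/p = 11819186711467/7420738134810

π(39) = 12, so the primes ≤ 39 are [2, 3, 5, 7, 11, 13, 17, 19, 23, 29, 31, 37]. Summing 1/p over these primes: 11819186711467/7420738134810 ≈ 1.5927. Mertens estimate ln ln(39) + 0.2615 ≈ 1.5599.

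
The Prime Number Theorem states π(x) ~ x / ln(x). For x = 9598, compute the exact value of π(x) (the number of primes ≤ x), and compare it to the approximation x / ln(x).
π(9598) = 1184;  x/ln(x) ≈ 1046.75;  relative error ≈ 11.59%.

Directly count primes up to 9598: π(9598) = 1184. The PNT approximation gives 9598/ln(9598) ≈ 9598/9.16931 ≈ 1046.75. Relative error (π(x) − x/ln(x)) / π(x) ≈ 11.59%; the approximation is known to undercount slightly (Li(x) is a better estimate).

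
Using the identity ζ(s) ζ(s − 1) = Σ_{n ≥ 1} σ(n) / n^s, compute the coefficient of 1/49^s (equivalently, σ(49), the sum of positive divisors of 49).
σ(49) = 57

In the product (Σ m^0/m^s)(Σ k / k^s) = Σ (Σ_{d | n} d) / n^s, the coefficient of 1/n^s is σ(n) = Σ_{d | n} d. For n = 49, divisors are [1, 7, 49]; summing: σ(49) = 57.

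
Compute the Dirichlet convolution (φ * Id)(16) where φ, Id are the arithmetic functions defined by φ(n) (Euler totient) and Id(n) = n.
(φ * Id)(16) = 48

Divisors of 16: [1, 2, 4, 8, 16]. For each d | 16:
  d = 1: φ(1) · Id(16/1) = 1 · 16 = 16
  d = 2: φ(2) · Id(16/2) = 1 · 8 = 8
  d = 4: φ(4) · Id(16/4) = 2 · 4 = 8
  d = 8: φ(8) · Id(16/8) = 4 · 2 = 8
  d = 16: φ(16) · Id(16/16) = 8 · 1 = 8
Summing: (φ * Id)(16) = 16 + 8 + 8 + 8 + 8 = 48.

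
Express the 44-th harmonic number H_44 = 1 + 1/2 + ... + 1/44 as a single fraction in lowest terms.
H_44 = 5884182435213075787/1345655451257488800

Direct summation: H_44 = 1 + 1/2 + ... + 1/44. The least common denominator is lcm(1, ..., 44) = 9419588158802421600; over this denominator the numerator is 9419588158802421600 + 4709794079401210800 + 3139862719600807200 + 2354897039700605400 + 1883917631760484320 + 1569931359800403600 + 1345655451257488800 + 1177448519850302700 + 1046620906533602400 + 941958815880242160 + 856326196254765600 + 784965679900201800 + 724583704523263200 + 672827725628744400 + 627972543920161440 + 588724259925151350 + 554093421106024800 + 523310453266801200 + 495767797831706400 + 470979407940121080 + 448551817085829600 + 428163098127382800 + 409547311252279200 + 392482839950100900 + 376783526352096864 + 362291852261631600 + 348873635511200800 + 336413862814372200 + 324813384786290400 + 313986271960080720 + 303857682542013600 + 294362129962575675 + 285442065418255200 + 277046710553012400 + 269131090251497760 + 261655226633400600 + 254583463751416800 + 247883898915853200 + 241527901507754400 + 235489703970060540 + 229746052653717600 + 224275908542914800 + 219060189739591200 + 214081549063691400 = 41189277046491530509, so H_44 = 41189277046491530509/9419588158802421600; reducing by gcd(41189277046491530509, 9419588158802421600) = 7 gives 5884182435213075787/1345655451257488800 ≈ 4.37273. (The PNT-adjacent estimate ln(44) + γ ≈ 4.36141 matches within O(1/n).)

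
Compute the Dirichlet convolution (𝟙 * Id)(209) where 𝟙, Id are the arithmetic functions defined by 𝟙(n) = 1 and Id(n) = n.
(𝟙 * Id)(209) = 240

Divisors of 209: [1, 11, 19, 209]. For each d | 209:
  d = 1: 𝟙(1) · Id(209/1) = 1 · 209 = 209
  d = 11: 𝟙(11) · Id(209/11) = 1 · 19 = 19
  d = 19: 𝟙(19) · Id(209/19) = 1 · 11 = 11
  d = 209: 𝟙(209) · Id(209/209) = 1 · 1 = 1
Summing: (𝟙 * Id)(209) = 209 + 19 + 11 + 1 = 240.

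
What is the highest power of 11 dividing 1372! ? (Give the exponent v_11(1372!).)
v_11(1372!) = 136

Legendre's formula: v_p(n!) = Σ_{k ≥ 1} ⌊n / p^k⌋. For p = 11, n = 1372, the terms are:
  ⌊1372/11^1⌋ = ⌊1372/11⌋ = 124
  ⌊1372/11^2⌋ = ⌊1372/121⌋ = 11
  ⌊1372/11^3⌋ = ⌊1372/1331⌋ = 1
(the next term ⌊1372/11^4⌋ = 0, terminating the sum). Summing: v_11(1372!) = 124 + 11 + 1 = 136.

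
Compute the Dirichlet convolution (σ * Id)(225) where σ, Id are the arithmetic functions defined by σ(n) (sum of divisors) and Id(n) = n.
(σ * Id)(225) = 2924

Divisors of 225: [1, 3, 5, 9, 15, 25, 45, 75, 225]. For each d | 225:
  d = 1: σ(1) · Id(225/1) = 1 · 225 = 225
  d = 3: σ(3) · Id(225/3) = 4 · 75 = 300
  d = 5: σ(5) · Id(225/5) = 6 · 45 = 270
  d = 9: σ(9) · Id(225/9) = 13 · 25 = 325
  d = 15: σ(15) · Id(225/15) = 24 · 15 = 360
  d = 25: σ(25) · Id(225/25) = 31 · 9 = 279
  d = 45: σ(45) · Id(225/45) = 78 · 5 = 390
  d = 75: σ(75) · Id(225/75) = 124 · 3 = 372
  d = 225: σ(225) · Id(225/225) = 403 · 1 = 403
Summing: (σ * Id)(225) = 225 + 300 + 270 + 325 + 360 + 279 + 390 + 372 + 403 = 2924.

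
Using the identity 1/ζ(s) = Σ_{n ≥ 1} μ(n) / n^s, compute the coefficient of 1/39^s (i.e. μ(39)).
μ(39) = 1

Factor n = 39 = 3 · 13. μ(n) = 0 if any exponent ≥ 2 (not squarefree); otherwise μ(n) = (−1)^{ω(n)} where ω(n) is the number of distinct prime factors. Applying: μ(39) = 1.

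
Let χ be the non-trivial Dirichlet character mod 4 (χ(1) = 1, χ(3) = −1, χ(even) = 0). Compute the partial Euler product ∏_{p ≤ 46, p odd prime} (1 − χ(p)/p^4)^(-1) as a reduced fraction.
∏ = 86895436242675250318069981336761703653427013/87866829265048200003921257481906011724840960

The odd primes p ≤ 46 are [3, 5, 7, 11, 13, 17, 19, 23, 29, 31, 37, 41, 43]. For each, χ(p) = 1 if p ≡ 1 mod 4, χ(p) = −1 if p ≡ 3 mod 4. Taking (1 − χ(p)/p^4)^(-1) = p^4/(p^4 − χ(p)): (1 − (-1)/3^4)^(-1) · (1 − (1)/5^4)^(-1) · (1 − (-1)/7^4)^(-1) · (1 − (-1)/11^4)^(-1) · (1 − (1)/13^4)^(-1) · (1 − (1)/17^4)^(-1) · (1 − (-1)/19^4)^(-1) · (1 − (-1)/23^4)^(-1) · (1 − (1)/29^4)^(-1) · (1 − (-1)/31^4)^(-1) · (1 − (1)/37^4)^(-1) · (1 − (1)/41^4)^(-1) · (1 − (-1)/43^4)^(-1) = 86895436242675250318069981336761703653427013/87866829265048200003921257481906011724840960.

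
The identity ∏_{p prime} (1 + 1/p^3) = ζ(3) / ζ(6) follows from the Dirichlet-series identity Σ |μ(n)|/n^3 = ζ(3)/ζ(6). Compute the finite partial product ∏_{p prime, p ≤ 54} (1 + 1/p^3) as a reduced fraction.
∏ = 1193284353855226596885466673602596175872/1009953283877483663098780766542609340885

The primes p ≤ 54 are [2, 3, 5, 7, 11, 13, 17, 19, 23, 29, 31, 37, 41, 43, 47, 53]. For each, (1 + 1/p^3) = (p^3 + 1)/p^3. Multiplying these fractions over p ∈ [2, 3, 5, 7, 11, 13, 17, 19, 23, 29, 31, 37, 41, 43, 47, 53] gives 1193284353855226596885466673602596175872/1009953283877483663098780766542609340885. (In the limit P → ∞ this tends to ζ(3)/ζ(6).)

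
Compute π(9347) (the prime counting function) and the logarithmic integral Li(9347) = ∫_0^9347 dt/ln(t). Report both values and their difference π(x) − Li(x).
π(9347) = 1157;  Li(9347) ≈ 1174.98;  π(x) − Li(x) ≈ -17.98.

Direct count of primes ≤ 9347 gives π(9347) = 1157. Numerical evaluation of the logarithmic integral gives Li(9347) ≈ 1174.98. The difference π(x) − Li(x) ≈ -17.98 is typically negative for small/moderate x (Li(x) overestimates), though Littlewood's theorem shows this sign changes infinitely often.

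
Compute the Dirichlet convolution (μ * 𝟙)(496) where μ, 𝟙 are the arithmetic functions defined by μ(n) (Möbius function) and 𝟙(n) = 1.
(μ * 𝟙)(496) = 0

Divisors of 496: [1, 2, 4, 8, 16, 31, 62, 124, 248, 496]. For each d | 496:
  d = 1: μ(1) · 𝟙(496/1) = 1 · 1 = 1
  d = 2: μ(2) · 𝟙(496/2) = -1 · 1 = -1
  d = 4: μ(4) · 𝟙(496/4) = 0 · 1 = 0
  d = 8: μ(8) · 𝟙(496/8) = 0 · 1 = 0
  d = 16: μ(16) · 𝟙(496/16) = 0 · 1 = 0
  d = 31: μ(31) · 𝟙(496/31) = -1 · 1 = -1
  d = 62: μ(62) · 𝟙(496/62) = 1 · 1 = 1
  d = 124: μ(124) · 𝟙(496/124) = 0 · 1 = 0
  d = 248: μ(248) · 𝟙(496/248) = 0 · 1 = 0
  d = 496: μ(496) · 𝟙(496/496) = 0 · 1 = 0
Summing: (μ * 𝟙)(496) = 1 + -1 + 0 + 0 + 0 + -1 + 1 + 0 + 0 + 0 = 0.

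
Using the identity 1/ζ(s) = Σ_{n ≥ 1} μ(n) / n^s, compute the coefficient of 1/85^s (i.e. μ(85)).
μ(85) = 1

Factor n = 85 = 5 · 17. μ(n) = 0 if any exponent ≥ 2 (not squarefree); otherwise μ(n) = (−1)^{ω(n)} where ω(n) is the number of distinct prime factors. Applying: μ(85) = 1.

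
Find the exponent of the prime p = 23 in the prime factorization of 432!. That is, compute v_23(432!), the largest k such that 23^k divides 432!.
v_23(432!) = 18

Legendre's formula: v_p(n!) = Σ_{k ≥ 1} ⌊n / p^k⌋. For p = 23, n = 432, the terms are:
  ⌊432/23^1⌋ = ⌊432/23⌋ = 18
(the next term ⌊432/23^2⌋ = 0, terminating the sum). Summing: v_23(432!) = 18 = 18.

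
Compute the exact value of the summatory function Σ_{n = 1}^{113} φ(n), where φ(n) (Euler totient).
Σ_{n ≤ 113} φ(n) = 3948

Compute φ(n) for each 1 ≤ n ≤ 113: φ(1) = 1, φ(2) = 1, φ(3) = 2, φ(4) = 2, φ(5) = 4, φ(6) = 2, φ(7) = 6, φ(8) = 4, φ(9) = 6, φ(10) = 4, φ(11) = 10, φ(12) = 4, φ(13) = 12, φ(14) = 6, φ(15) = 8, φ(16) = 8, φ(17) = 16, φ(18) = 6, φ(19) = 18, φ(20) = 8, φ(21) = 12, φ(22) = 10, φ(23) = 22, φ(24) = 8, φ(25) = 20, φ(26) = 12, φ(27) = 18, φ(28) = 12, φ(29) = 28, φ(30) = 8, φ(31) = 30, φ(32) = 16, φ(33) = 20, φ(34) = 16, φ(35) = 24, φ(36) = 12, φ(37) = 36, φ(38) = 18, φ(39) = 24, φ(40) = 16, φ(41) = 40, φ(42) = 12, φ(43) = 42, φ(44) = 20, φ(45) = 24, φ(46) = 22, φ(47) = 46, φ(48) = 16, φ(49) = 42, φ(50) = 20, φ(51) = 32, φ(52) = 24, φ(53) = 52, φ(54) = 18, φ(55) = 40, φ(56) = 24, φ(57) = 36, φ(58) = 28, φ(59) = 58, φ(60) = 16, φ(61) = 60, φ(62) = 30, φ(63) = 36, φ(64) = 32, φ(65) = 48, φ(66) = 20, φ(67) = 66, φ(68) = 32, φ(69) = 44, φ(70) = 24, φ(71) = 70, φ(72) = 24, φ(73) = 72, φ(74) = 36, φ(75) = 40, φ(76) = 36, φ(77) = 60, φ(78) = 24, φ(79) = 78, φ(80) = 32, φ(81) = 54, φ(82) = 40, φ(83) = 82, φ(84) = 24, φ(85) = 64, φ(86) = 42, φ(87) = 56, φ(88) = 40, φ(89) = 88, φ(90) = 24, φ(91) = 72, φ(92) = 44, φ(93) = 60, φ(94) = 46, φ(95) = 72, φ(96) = 32, φ(97) = 96, φ(98) = 42, φ(99) = 60, φ(100) = 40, φ(101) = 100, φ(102) = 32, φ(103) = 102, φ(104) = 48, φ(105) = 48, φ(106) = 52, φ(107) = 106, φ(108) = 36, φ(109) = 108, φ(110) = 40, φ(111) = 72, φ(112) = 48, φ(113) = 112. Summing all 113 values: 3948. (Average order: Σ_{n ≤ x} φ(n) ~ (3/π²) x². For x = 113, (3/π²)·113² ≈ 3881.31.)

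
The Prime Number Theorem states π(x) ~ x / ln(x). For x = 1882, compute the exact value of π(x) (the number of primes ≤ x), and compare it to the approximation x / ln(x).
π(1882) = 289;  x/ln(x) ≈ 249.60;  relative error ≈ 13.63%.

Directly count primes up to 1882: π(1882) = 289. The PNT approximation gives 1882/ln(1882) ≈ 1882/7.54009 ≈ 249.60. Relative error (π(x) − x/ln(x)) / π(x) ≈ 13.63%; the approximation is known to undercount slightly (Li(x) is a better estimate).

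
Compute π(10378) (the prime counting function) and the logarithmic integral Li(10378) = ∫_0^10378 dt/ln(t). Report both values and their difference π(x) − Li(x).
π(10378) = 1272;  Li(10378) ≈ 1287.10;  π(x) − Li(x) ≈ -15.10.

Direct count of primes ≤ 10378 gives π(10378) = 1272. Numerical evaluation of the logarithmic integral gives Li(10378) ≈ 1287.10. The difference π(x) − Li(x) ≈ -15.10 is typically negative for small/moderate x (Li(x) overestimates), though Littlewood's theorem shows this sign changes infinitely often.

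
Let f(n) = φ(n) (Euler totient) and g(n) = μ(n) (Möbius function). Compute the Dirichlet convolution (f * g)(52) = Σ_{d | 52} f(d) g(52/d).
(φ * μ)(52) = 11

Divisors of 52: [1, 2, 4, 13, 26, 52]. For each d | 52:
  d = 1: φ(1) · μ(52/1) = 1 · 0 = 0
  d = 2: φ(2) · μ(52/2) = 1 · 1 = 1
  d = 4: φ(4) · μ(52/4) = 2 · -1 = -2
  d = 13: φ(13) · μ(52/13) = 12 · 0 = 0
  d = 26: φ(26) · μ(52/26) = 12 · -1 = -12
  d = 52: φ(52) · μ(52/52) = 24 · 1 = 24
Summing: (φ * μ)(52) = 0 + 1 + -2 + 0 + -12 + 24 = 11.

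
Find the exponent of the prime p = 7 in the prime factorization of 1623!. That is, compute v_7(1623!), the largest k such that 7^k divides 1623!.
v_7(1623!) = 268

Legendre's formula: v_p(n!) = Σ_{k ≥ 1} ⌊n / p^k⌋. For p = 7, n = 1623, the terms are:
  ⌊1623/7^1⌋ = ⌊1623/7⌋ = 231
  ⌊1623/7^2⌋ = ⌊1623/49⌋ = 33
  ⌊1623/7^3⌋ = ⌊1623/343⌋ = 4
(the next term ⌊1623/7^4⌋ = 0, terminating the sum). Summing: v_7(1623!) = 231 + 33 + 4 = 268.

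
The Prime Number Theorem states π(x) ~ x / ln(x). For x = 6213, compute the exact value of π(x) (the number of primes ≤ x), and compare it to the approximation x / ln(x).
π(6213) = 808;  x/ln(x) ≈ 711.33;  relative error ≈ 11.96%.

Directly count primes up to 6213: π(6213) = 808. The PNT approximation gives 6213/ln(6213) ≈ 6213/8.73440 ≈ 711.33. Relative error (π(x) − x/ln(x)) / π(x) ≈ 11.96%; the approximation is known to undercount slightly (Li(x) is a better estimate).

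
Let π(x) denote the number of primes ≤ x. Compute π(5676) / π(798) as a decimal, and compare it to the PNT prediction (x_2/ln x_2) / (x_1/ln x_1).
π(5676)/π(798) = 747/139 ≈ 5.3741;  PNT prediction ≈ 5.4984.

π(798) = 139 and π(5676) = 747, so π(5676)/π(798) ≈ 5.3741. The PNT-predicted ratio is (5676/ln(5676)) / (798/ln(798)) ≈ 5.4984. The two agree to within a few percent, as expected.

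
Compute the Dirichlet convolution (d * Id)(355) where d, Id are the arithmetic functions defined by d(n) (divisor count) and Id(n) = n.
(d * Id)(355) = 511

Divisors of 355: [1, 5, 71, 355]. For each d | 355:
  d = 1: d(1) · Id(355/1) = 1 · 355 = 355
  d = 5: d(5) · Id(355/5) = 2 · 71 = 142
  d = 71: d(71) · Id(355/71) = 2 · 5 = 10
  d = 355: d(355) · Id(355/355) = 4 · 1 = 4
Summing: (d * Id)(355) = 355 + 142 + 10 + 4 = 511.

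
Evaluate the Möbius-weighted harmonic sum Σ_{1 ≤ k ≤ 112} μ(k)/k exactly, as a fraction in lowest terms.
Σ μ(k)/k = -678316192822146162262092815134314936522301/39962142402550705168325165981723972810713890

Values of μ(k) for 1 ≤ k ≤ 112: μ(1) = 1, μ(2) = -1, μ(3) = -1, μ(5) = -1, μ(6) = 1, μ(7) = -1, μ(10) = 1, μ(11) = -1, μ(13) = -1, μ(14) = 1, μ(15) = 1, μ(17) = -1, μ(19) = -1, μ(21) = 1, μ(22) = 1, μ(23) = -1, μ(26) = 1, μ(29) = -1, μ(30) = -1, μ(31) = -1, μ(33) = 1, μ(34) = 1, μ(35) = 1, μ(37) = -1, μ(38) = 1, μ(39) = 1, μ(41) = -1, μ(42) = -1, μ(43) = -1, μ(46) = 1, μ(47) = -1, μ(51) = 1, μ(53) = -1, μ(55) = 1, μ(57) = 1, μ(58) = 1, μ(59) = -1, μ(61) = -1, μ(62) = 1, μ(65) = 1, μ(66) = -1, μ(67) = -1, μ(69) = 1, μ(70) = -1, μ(71) = -1, μ(73) = -1, μ(74) = 1, μ(77) = 1, μ(78) = -1, μ(79) = -1, μ(82) = 1, μ(83) = -1, μ(85) = 1, μ(86) = 1, μ(87) = 1, μ(89) = -1, μ(91) = 1, μ(93) = 1, μ(94) = 1, μ(95) = 1, μ(97) = -1, μ(101) = -1, μ(102) = -1, μ(103) = -1, μ(105) = -1, μ(106) = 1, μ(107) = -1, μ(109) = -1, μ(110) = -1, μ(111) = 1, with μ = 0 on non-squarefree integers. Summing μ(k)/k for k where μ(k) ≠ 0 gives -678316192822146162262092815134314936522301/39962142402550705168325165981723972810713890 ≈ -0.0170. (PNT ⟺ this sum → 0 as n → ∞.)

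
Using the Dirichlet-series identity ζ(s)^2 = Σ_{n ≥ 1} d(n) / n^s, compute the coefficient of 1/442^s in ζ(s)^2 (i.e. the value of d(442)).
d(442) = 8

ζ(s)^2 = (Σ 1/m^s)(Σ 1/k^s). The coefficient of 1/n^s in the product is the number of ordered pairs (m, k) with mk = n, which equals d(n). For n = 442, divisors are [1, 2, 13, 17, 26, 34, 221, 442], so d(442) = 8.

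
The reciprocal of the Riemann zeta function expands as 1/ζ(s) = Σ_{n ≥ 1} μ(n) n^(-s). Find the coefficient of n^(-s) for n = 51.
μ(51) = 1

Factor n = 51 = 3 · 17. μ(n) = 0 if any exponent ≥ 2 (not squarefree); otherwise μ(n) = (−1)^{ω(n)} where ω(n) is the number of distinct prime factors. Applying: μ(51) = 1.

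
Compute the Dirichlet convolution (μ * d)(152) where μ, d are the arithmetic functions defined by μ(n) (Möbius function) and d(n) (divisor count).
(μ * d)(152) = 1

Divisors of 152: [1, 2, 4, 8, 19, 38, 76, 152]. For each d | 152:
  d = 1: μ(1) · d(152/1) = 1 · 8 = 8
  d = 2: μ(2) · d(152/2) = -1 · 6 = -6
  d = 4: μ(4) · d(152/4) = 0 · 4 = 0
  d = 8: μ(8) · d(152/8) = 0 · 2 = 0
  d = 19: μ(19) · d(152/19) = -1 · 4 = -4
  d = 38: μ(38) · d(152/38) = 1 · 3 = 3
  d = 76: μ(76) · d(152/76) = 0 · 2 = 0
  d = 152: μ(152) · d(152/152) = 0 · 1 = 0
Summing: (μ * d)(152) = 8 + -6 + 0 + 0 + -4 + 3 + 0 + 0 = 1.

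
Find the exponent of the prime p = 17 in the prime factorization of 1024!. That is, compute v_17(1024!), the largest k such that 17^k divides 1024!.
v_17(1024!) = 63

Legendre's formula: v_p(n!) = Σ_{k ≥ 1} ⌊n / p^k⌋. For p = 17, n = 1024, the terms are:
  ⌊1024/17^1⌋ = ⌊1024/17⌋ = 60
  ⌊1024/17^2⌋ = ⌊1024/289⌋ = 3
(the next term ⌊1024/17^3⌋ = 0, terminating the sum). Summing: v_17(1024!) = 60 + 3 = 63.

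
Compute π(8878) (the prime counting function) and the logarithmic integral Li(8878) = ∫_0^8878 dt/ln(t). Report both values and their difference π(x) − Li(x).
π(8878) = 1106;  Li(8878) ≈ 1123.54;  π(x) − Li(x) ≈ -17.54.

Direct count of primes ≤ 8878 gives π(8878) = 1106. Numerical evaluation of the logarithmic integral gives Li(8878) ≈ 1123.54. The difference π(x) − Li(x) ≈ -17.54 is typically negative for small/moderate x (Li(x) overestimates), though Littlewood's theorem shows this sign changes infinitely often.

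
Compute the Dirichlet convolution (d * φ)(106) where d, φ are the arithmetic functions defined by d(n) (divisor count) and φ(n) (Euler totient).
(d * φ)(106) = 162

Divisors of 106: [1, 2, 53, 106]. For each d | 106:
  d = 1: d(1) · φ(106/1) = 1 · 52 = 52
  d = 2: d(2) · φ(106/2) = 2 · 52 = 104
  d = 53: d(53) · φ(106/53) = 2 · 1 = 2
  d = 106: d(106) · φ(106/106) = 4 · 1 = 4
Summing: (d * φ)(106) = 52 + 104 + 2 + 4 = 162.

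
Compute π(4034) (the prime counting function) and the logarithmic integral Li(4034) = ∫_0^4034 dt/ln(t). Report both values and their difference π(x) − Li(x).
π(4034) = 557;  Li(4034) ≈ 569.46;  π(x) − Li(x) ≈ -12.46.

Direct count of primes ≤ 4034 gives π(4034) = 557. Numerical evaluation of the logarithmic integral gives Li(4034) ≈ 569.46. The difference π(x) − Li(x) ≈ -12.46 is typically negative for small/moderate x (Li(x) overestimates), though Littlewood's theorem shows this sign changes infinitely often.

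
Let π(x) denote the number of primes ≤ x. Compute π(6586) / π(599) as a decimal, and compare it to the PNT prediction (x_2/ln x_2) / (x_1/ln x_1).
π(6586)/π(599) = 852/109 ≈ 7.8165;  PNT prediction ≈ 7.9971.

π(599) = 109 and π(6586) = 852, so π(6586)/π(599) ≈ 7.8165. The PNT-predicted ratio is (6586/ln(6586)) / (599/ln(599)) ≈ 7.9971. The two agree to within a few percent, as expected.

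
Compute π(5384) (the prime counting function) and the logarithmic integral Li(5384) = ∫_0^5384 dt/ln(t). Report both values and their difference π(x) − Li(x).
π(5384) = 709;  Li(5384) ≈ 729.17;  π(x) − Li(x) ≈ -20.17.

Direct count of primes ≤ 5384 gives π(5384) = 709. Numerical evaluation of the logarithmic integral gives Li(5384) ≈ 729.17. The difference π(x) − Li(x) ≈ -20.17 is typically negative for small/moderate x (Li(x) overestimates), though Littlewood's theorem shows this sign changes infinitely often.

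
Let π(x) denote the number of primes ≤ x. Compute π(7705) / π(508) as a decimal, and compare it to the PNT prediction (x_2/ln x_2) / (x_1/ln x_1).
π(7705)/π(508) = 978/96 ≈ 10.1875;  PNT prediction ≈ 10.5591.

π(508) = 96 and π(7705) = 978, so π(7705)/π(508) ≈ 10.1875. The PNT-predicted ratio is (7705/ln(7705)) / (508/ln(508)) ≈ 10.5591. The two agree to within a few percent, as expected.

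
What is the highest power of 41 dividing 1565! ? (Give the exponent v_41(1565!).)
v_41(1565!) = 38

Legendre's formula: v_p(n!) = Σ_{k ≥ 1} ⌊n / p^k⌋. For p = 41, n = 1565, the terms are:
  ⌊1565/41^1⌋ = ⌊1565/41⌋ = 38
(the next term ⌊1565/41^2⌋ = 0, terminating the sum). Summing: v_41(1565!) = 38 = 38.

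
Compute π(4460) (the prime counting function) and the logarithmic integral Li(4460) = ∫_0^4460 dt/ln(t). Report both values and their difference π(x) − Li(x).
π(4460) = 606;  Li(4460) ≈ 620.46;  π(x) − Li(x) ≈ -14.46.

Direct count of primes ≤ 4460 gives π(4460) = 606. Numerical evaluation of the logarithmic integral gives Li(4460) ≈ 620.46. The difference π(x) − Li(x) ≈ -14.46 is typically negative for small/moderate x (Li(x) overestimates), though Littlewood's theorem shows this sign changes infinitely often.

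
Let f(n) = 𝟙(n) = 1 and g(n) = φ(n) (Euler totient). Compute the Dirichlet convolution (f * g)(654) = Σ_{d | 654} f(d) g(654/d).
(𝟙 * φ)(654) = 654

Divisors of 654: [1, 2, 3, 6, 109, 218, 327, 654]. For each d | 654:
  d = 1: 𝟙(1) · φ(654/1) = 1 · 216 = 216
  d = 2: 𝟙(2) · φ(654/2) = 1 · 216 = 216
  d = 3: 𝟙(3) · φ(654/3) = 1 · 108 = 108
  d = 6: 𝟙(6) · φ(654/6) = 1 · 108 = 108
  d = 109: 𝟙(109) · φ(654/109) = 1 · 2 = 2
  d = 218: 𝟙(218) · φ(654/218) = 1 · 2 = 2
  d = 327: 𝟙(327) · φ(654/327) = 1 · 1 = 1
  d = 654: 𝟙(654) · φ(654/654) = 1 · 1 = 1
Summing: (𝟙 * φ)(654) = 216 + 216 + 108 + 108 + 2 + 2 + 1 + 1 = 654.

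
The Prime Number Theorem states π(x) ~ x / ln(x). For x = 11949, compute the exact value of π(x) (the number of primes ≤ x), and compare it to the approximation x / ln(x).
π(11949) = 1432;  x/ln(x) ≈ 1272.74;  relative error ≈ 11.12%.

Directly count primes up to 11949: π(11949) = 1432. The PNT approximation gives 11949/ln(11949) ≈ 11949/9.38840 ≈ 1272.74. Relative error (π(x) − x/ln(x)) / π(x) ≈ 11.12%; the approximation is known to undercount slightly (Li(x) is a better estimate).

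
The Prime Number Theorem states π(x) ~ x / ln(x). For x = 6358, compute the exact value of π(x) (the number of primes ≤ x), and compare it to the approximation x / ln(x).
π(6358) = 827;  x/ln(x) ≈ 726.01;  relative error ≈ 12.21%.

Directly count primes up to 6358: π(6358) = 827. The PNT approximation gives 6358/ln(6358) ≈ 6358/8.75747 ≈ 726.01. Relative error (π(x) − x/ln(x)) / π(x) ≈ 12.21%; the approximation is known to undercount slightly (Li(x) is a better estimate).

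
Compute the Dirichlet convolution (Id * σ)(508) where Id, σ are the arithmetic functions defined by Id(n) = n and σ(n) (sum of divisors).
(Id * σ)(508) = 4335

Divisors of 508: [1, 2, 4, 127, 254, 508]. For each d | 508:
  d = 1: Id(1) · σ(508/1) = 1 · 896 = 896
  d = 2: Id(2) · σ(508/2) = 2 · 384 = 768
  d = 4: Id(4) · σ(508/4) = 4 · 128 = 512
  d = 127: Id(127) · σ(508/127) = 127 · 7 = 889
  d = 254: Id(254) · σ(508/254) = 254 · 3 = 762
  d = 508: Id(508) · σ(508/508) = 508 · 1 = 508
Summing: (Id * σ)(508) = 896 + 768 + 512 + 889 + 762 + 508 = 4335.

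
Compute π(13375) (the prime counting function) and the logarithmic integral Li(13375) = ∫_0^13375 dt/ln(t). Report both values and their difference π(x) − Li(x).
π(13375) = 1586;  Li(13375) ≈ 1606.64;  π(x) − Li(x) ≈ -20.64.

Direct count of primes ≤ 13375 gives π(13375) = 1586. Numerical evaluation of the logarithmic integral gives Li(13375) ≈ 1606.64. The difference π(x) − Li(x) ≈ -20.64 is typically negative for small/moderate x (Li(x) overestimates), though Littlewood's theorem shows this sign changes infinitely often.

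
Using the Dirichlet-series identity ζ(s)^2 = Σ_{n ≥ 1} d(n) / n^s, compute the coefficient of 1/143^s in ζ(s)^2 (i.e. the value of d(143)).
d(143) = 4

ζ(s)^2 = (Σ 1/m^s)(Σ 1/k^s). The coefficient of 1/n^s in the product is the number of ordered pairs (m, k) with mk = n, which equals d(n). For n = 143, divisors are [1, 11, 13, 143], so d(143) = 4.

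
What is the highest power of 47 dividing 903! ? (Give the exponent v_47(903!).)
v_47(903!) = 19

Legendre's formula: v_p(n!) = Σ_{k ≥ 1} ⌊n / p^k⌋. For p = 47, n = 903, the terms are:
  ⌊903/47^1⌋ = ⌊903/47⌋ = 19
(the next term ⌊903/47^2⌋ = 0, terminating the sum). Summing: v_47(903!) = 19 = 19.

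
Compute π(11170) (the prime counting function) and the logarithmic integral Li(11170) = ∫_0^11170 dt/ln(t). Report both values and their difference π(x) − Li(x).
π(11170) = 1352;  Li(11170) ≈ 1372.40;  π(x) − Li(x) ≈ -20.40.

Direct count of primes ≤ 11170 gives π(11170) = 1352. Numerical evaluation of the logarithmic integral gives Li(11170) ≈ 1372.40. The difference π(x) − Li(x) ≈ -20.40 is typically negative for small/moderate x (Li(x) overestimates), though Littlewood's theorem shows this sign changes infinitely often.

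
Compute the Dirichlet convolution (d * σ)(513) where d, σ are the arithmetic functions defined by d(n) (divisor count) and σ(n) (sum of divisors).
(d * σ)(513) = 1804

Divisors of 513: [1, 3, 9, 19, 27, 57, 171, 513]. For each d | 513:
  d = 1: d(1) · σ(513/1) = 1 · 800 = 800
  d = 3: d(3) · σ(513/3) = 2 · 260 = 520
  d = 9: d(9) · σ(513/9) = 3 · 80 = 240
  d = 19: d(19) · σ(513/19) = 2 · 40 = 80
  d = 27: d(27) · σ(513/27) = 4 · 20 = 80
  d = 57: d(57) · σ(513/57) = 4 · 13 = 52
  d = 171: d(171) · σ(513/171) = 6 · 4 = 24
  d = 513: d(513) · σ(513/513) = 8 · 1 = 8
Summing: (d * σ)(513) = 800 + 520 + 240 + 80 + 80 + 52 + 24 + 8 = 1804.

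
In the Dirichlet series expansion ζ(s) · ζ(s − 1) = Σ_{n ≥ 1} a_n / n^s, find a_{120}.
σ(120) = 360

In the product (Σ m^0/m^s)(Σ k / k^s) = Σ (Σ_{d | n} d) / n^s, the coefficient of 1/n^s is σ(n) = Σ_{d | n} d. For n = 120, divisors are [1, 2, 3, 4, 5, 6, 8, 10, 12, 15, 20, 24, 30, 40, 60, 120]; summing: σ(120) = 360.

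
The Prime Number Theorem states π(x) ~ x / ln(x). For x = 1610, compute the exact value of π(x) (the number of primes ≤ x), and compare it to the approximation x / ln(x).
π(1610) = 254;  x/ln(x) ≈ 218.04;  relative error ≈ 14.16%.

Directly count primes up to 1610: π(1610) = 254. The PNT approximation gives 1610/ln(1610) ≈ 1610/7.38399 ≈ 218.04. Relative error (π(x) − x/ln(x)) / π(x) ≈ 14.16%; the approximation is known to undercount slightly (Li(x) is a better estimate).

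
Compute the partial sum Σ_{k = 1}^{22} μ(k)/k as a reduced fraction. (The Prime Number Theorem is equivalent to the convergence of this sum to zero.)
Σ μ(k)/k = 410857/9699690

Values of μ(k) for 1 ≤ k ≤ 22: μ(1) = 1, μ(2) = -1, μ(3) = -1, μ(5) = -1, μ(6) = 1, μ(7) = -1, μ(10) = 1, μ(11) = -1, μ(13) = -1, μ(14) = 1, μ(15) = 1, μ(17) = -1, μ(19) = -1, μ(21) = 1, μ(22) = 1, with μ = 0 on non-squarefree integers. Summing μ(k)/k for k where μ(k) ≠ 0 gives 410857/9699690 ≈ 0.0424. (PNT ⟺ this sum → 0 as n → ∞.)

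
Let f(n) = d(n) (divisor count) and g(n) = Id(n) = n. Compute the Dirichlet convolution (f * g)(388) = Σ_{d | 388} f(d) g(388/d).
(d * Id)(388) = 1089

Divisors of 388: [1, 2, 4, 97, 194, 388]. For each d | 388:
  d = 1: d(1) · Id(388/1) = 1 · 388 = 388
  d = 2: d(2) · Id(388/2) = 2 · 194 = 388
  d = 4: d(4) · Id(388/4) = 3 · 97 = 291
  d = 97: d(97) · Id(388/97) = 2 · 4 = 8
  d = 194: d(194) · Id(388/194) = 4 · 2 = 8
  d = 388: d(388) · Id(388/388) = 6 · 1 = 6
Summing: (d * Id)(388) = 388 + 388 + 291 + 8 + 8 + 6 = 1089.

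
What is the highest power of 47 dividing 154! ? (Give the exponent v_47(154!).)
v_47(154!) = 3

Legendre's formula: v_p(n!) = Σ_{k ≥ 1} ⌊n / p^k⌋. For p = 47, n = 154, the terms are:
  ⌊154/47^1⌋ = ⌊154/47⌋ = 3
(the next term ⌊154/47^2⌋ = 0, terminating the sum). Summing: v_47(154!) = 3 = 3.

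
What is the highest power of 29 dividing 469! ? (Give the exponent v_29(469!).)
v_29(469!) = 16

Legendre's formula: v_p(n!) = Σ_{k ≥ 1} ⌊n / p^k⌋. For p = 29, n = 469, the terms are:
  ⌊469/29^1⌋ = ⌊469/29⌋ = 16
(the next term ⌊469/29^2⌋ = 0, terminating the sum). Summing: v_29(469!) = 16 = 16.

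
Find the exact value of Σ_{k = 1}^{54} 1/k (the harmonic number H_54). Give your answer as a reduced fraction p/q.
H_54 = 250503836021181200128409/54749786241679275146400

Direct summation: H_54 = 1 + 1/2 + ... + 1/54. The least common denominator is lcm(1, ..., 54) = 164249358725037825439200; over this denominator the numerator is 164249358725037825439200 + 82124679362518912719600 + 54749786241679275146400 + 41062339681259456359800 + 32849871745007565087840 + 27374893120839637573200 + 23464194103576832205600 + 20531169840629728179900 + 18249928747226425048800 + 16424935872503782543920 + 14931759884094347767200 + 13687446560419818786600 + 12634566055772140418400 + 11732097051788416102800 + 10949957248335855029280 + 10265584920314864089950 + 9661726983825754437600 + 9124964373613212524400 + 8644703090791464496800 + 8212467936251891271960 + 7821398034525610735200 + 7465879942047173883600 + 7141276466305992410400 + 6843723280209909393300 + 6569974349001513017568 + 6317283027886070209200 + 6083309582408808349600 + 5866048525894208051400 + 5663770990518545704800 + 5474978624167927514640 + 5298366410485091143200 + 5132792460157432044975 + 4977253294698115922400 + 4830863491912877218800 + 4692838820715366441120 + 4562482186806606262200 + 4439171857433454741600 + 4322351545395732248400 + 4211522018590713472800 + 4106233968125945635980 + 4006081920122873791200 + 3910699017262805367600 + 3819752528489251754400 + 3732939971023586941800 + 3649985749445285009760 + 3570638233152996205200 + 3494667206915698413600 + 3421861640104954696650 + 3352027729082404600800 + 3284987174500756508784 + 3220575661275251479200 + 3158641513943035104600 + 3099044504245996706400 + 3041654791204404174800 = 751511508063543600385227, so H_54 = 751511508063543600385227/164249358725037825439200; reducing by gcd(751511508063543600385227, 164249358725037825439200) = 3 gives 250503836021181200128409/54749786241679275146400 ≈ 4.57543. (The PNT-adjacent estimate ln(54) + γ ≈ 4.56620 matches within O(1/n).)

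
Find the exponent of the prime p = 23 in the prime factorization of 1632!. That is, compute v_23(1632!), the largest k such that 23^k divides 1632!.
v_23(1632!) = 73

Legendre's formula: v_p(n!) = Σ_{k ≥ 1} ⌊n / p^k⌋. For p = 23, n = 1632, the terms are:
  ⌊1632/23^1⌋ = ⌊1632/23⌋ = 70
  ⌊1632/23^2⌋ = ⌊1632/529⌋ = 3
(the next term ⌊1632/23^3⌋ = 0, terminating the sum). Summing: v_23(1632!) = 70 + 3 = 73.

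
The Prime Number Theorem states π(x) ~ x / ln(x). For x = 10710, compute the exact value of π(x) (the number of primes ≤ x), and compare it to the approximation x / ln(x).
π(10710) = 1305;  x/ln(x) ≈ 1154.23;  relative error ≈ 11.55%.

Directly count primes up to 10710: π(10710) = 1305. The PNT approximation gives 10710/ln(10710) ≈ 10710/9.27893 ≈ 1154.23. Relative error (π(x) − x/ln(x)) / π(x) ≈ 11.55%; the approximation is known to undercount slightly (Li(x) is a better estimate).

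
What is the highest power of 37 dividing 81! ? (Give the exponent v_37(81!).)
v_37(81!) = 2

Legendre's formula: v_p(n!) = Σ_{k ≥ 1} ⌊n / p^k⌋. For p = 37, n = 81, the terms are:
  ⌊81/37^1⌋ = ⌊81/37⌋ = 2
(the next term ⌊81/37^2⌋ = 0, terminating the sum). Summing: v_37(81!) = 2 = 2.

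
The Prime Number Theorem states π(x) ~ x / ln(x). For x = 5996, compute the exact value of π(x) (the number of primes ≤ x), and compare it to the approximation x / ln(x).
π(5996) = 783;  x/ln(x) ≈ 689.29;  relative error ≈ 11.97%.

Directly count primes up to 5996: π(5996) = 783. The PNT approximation gives 5996/ln(5996) ≈ 5996/8.69885 ≈ 689.29. Relative error (π(x) − x/ln(x)) / π(x) ≈ 11.97%; the approximation is known to undercount slightly (Li(x) is a better estimate).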